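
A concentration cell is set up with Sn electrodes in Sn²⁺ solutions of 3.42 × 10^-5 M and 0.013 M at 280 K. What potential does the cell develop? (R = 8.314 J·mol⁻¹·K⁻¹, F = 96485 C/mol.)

Both half-cells are Sn²⁺/Sn, so E°_cell = 0. The concentrated side is the cathode; the cell reaction moves Sn²⁺ from high to low concentration with n = 2.
Q = [Sn²⁺]_dilute/[Sn²⁺]_conc = 3.42 × 10^-5/0.013 = 0.00263.
E = 0 − (RT/nF) ln Q = −((8.314×280)/(2×96485))(-5.940) = 0.0717 V.

0.072 V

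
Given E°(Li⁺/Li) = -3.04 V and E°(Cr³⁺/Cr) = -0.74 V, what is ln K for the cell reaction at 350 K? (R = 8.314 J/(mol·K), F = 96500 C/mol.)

ln K = 228.8

E°_cell = -0.74 − (-3.04) = 2.30 V, with n = 3 electrons transferred.
At equilibrium E = 0, so the Nernst equation gives ln K = nFE°/RT = (3)(96500)(2.30)/((8.314)(350)) = 228.82.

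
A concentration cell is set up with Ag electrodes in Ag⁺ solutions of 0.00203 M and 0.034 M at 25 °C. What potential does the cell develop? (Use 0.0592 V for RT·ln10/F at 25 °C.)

0.072 V

Both half-cells are Ag⁺/Ag, so E°_cell = 0. The concentrated side is the cathode; the cell reaction moves Ag⁺ from high to low concentration with n = 1.
Q = [Ag⁺]_dilute/[Ag⁺]_conc = 0.00203/0.034 = 0.0597.
E = 0 − (0.0592/1) log Q = −(0.0592/1)(-1.224) = 0.0725 V.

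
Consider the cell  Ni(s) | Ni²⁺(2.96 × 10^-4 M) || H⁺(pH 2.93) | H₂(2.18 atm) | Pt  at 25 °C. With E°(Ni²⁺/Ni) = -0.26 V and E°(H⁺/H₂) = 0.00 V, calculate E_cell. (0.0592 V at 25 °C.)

0.18 V

The hydrogen couple is the cathode, so E°_cell = 0.26 V; n = 2.
[H⁺] = 10^(−2.93) = 0.0012 M, and Q = [Ni²⁺]·P(H₂) / [H⁺]^2 = 467.
E = E° − (0.0592/2) log Q = 0.26 − (0.0592/2)(2.670) = 0.181 V.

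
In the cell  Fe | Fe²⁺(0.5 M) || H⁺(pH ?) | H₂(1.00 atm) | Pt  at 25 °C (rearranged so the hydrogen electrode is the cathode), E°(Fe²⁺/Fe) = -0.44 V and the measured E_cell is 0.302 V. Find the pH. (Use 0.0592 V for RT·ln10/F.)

pH = 2.48

E°_cell = 0.44 V and n = 2.
log Q = n(E° − E)/0.0592 = 2×(0.44 − 0.302)/0.0592 = 4.662.
With Q = [Fe²⁺]·P(H₂) / [H⁺]^2, solving for [H⁺] gives log[H⁺] = -2.482, so pH = 2.48.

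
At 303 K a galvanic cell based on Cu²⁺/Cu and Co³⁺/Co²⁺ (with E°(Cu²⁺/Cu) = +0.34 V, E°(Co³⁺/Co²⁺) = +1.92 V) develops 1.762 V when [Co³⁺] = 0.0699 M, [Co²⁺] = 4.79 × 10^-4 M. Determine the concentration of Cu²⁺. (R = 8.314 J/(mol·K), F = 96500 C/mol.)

0.019 M

From the Nernst equation, ln Q = nF(E° − E)/RT = 2×96500×(1.58 − 1.762)/(8.314×303) = -13.944, so Q = 8.8 × 10^-7.
With Q = [Cu²⁺]·[Co²⁺]^2/[Co³⁺]^2 and the known concentrations, [Cu²⁺] in the numerator gives [Cu²⁺] = 0.019 M.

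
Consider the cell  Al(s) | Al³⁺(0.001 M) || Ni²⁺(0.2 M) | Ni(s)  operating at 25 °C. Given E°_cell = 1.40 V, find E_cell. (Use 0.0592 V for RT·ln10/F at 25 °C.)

1.44 V

Balancing electrons gives n = 6; the reaction quotient is Q = [Al³⁺]^2/[Ni²⁺]^3 = 1.25 × 10^-4.
At 25 °C, E = E° − (0.0592/n) log Q = 1.40 − (0.0592/6)(-3.903) = 1.400 + 0.039 = 1.439 V.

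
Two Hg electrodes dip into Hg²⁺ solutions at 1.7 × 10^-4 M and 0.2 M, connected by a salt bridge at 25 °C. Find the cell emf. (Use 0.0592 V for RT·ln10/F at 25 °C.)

0.091 V

Both half-cells are Hg²⁺/Hg, so E°_cell = 0. The concentrated side is the cathode; the cell reaction moves Hg²⁺ from high to low concentration with n = 2.
Q = [Hg²⁺]_dilute/[Hg²⁺]_conc = 1.7 × 10^-4/0.2 = 8.5 × 10^-4.
E = 0 − (0.0592/2) log Q = −(0.0592/2)(-3.071) = 0.0909 V.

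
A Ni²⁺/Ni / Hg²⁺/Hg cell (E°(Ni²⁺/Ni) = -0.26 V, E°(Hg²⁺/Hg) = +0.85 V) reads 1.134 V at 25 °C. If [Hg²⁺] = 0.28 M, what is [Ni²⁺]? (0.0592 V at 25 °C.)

0.043 M

From the Nernst equation, log Q = n(E° − E)/0.0592 = 2(1.11 − 1.134)/0.0592 = -0.811, so Q = 0.155.
With Q = [Ni²⁺]/[Hg²⁺] and the known concentrations, [Ni²⁺] in the numerator gives [Ni²⁺] = 0.043 M.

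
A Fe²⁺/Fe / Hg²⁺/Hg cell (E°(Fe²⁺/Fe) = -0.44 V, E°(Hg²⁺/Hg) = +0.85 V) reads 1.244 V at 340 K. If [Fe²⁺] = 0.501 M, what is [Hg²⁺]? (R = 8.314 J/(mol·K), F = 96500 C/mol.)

0.022 M

From the Nernst equation, ln Q = nF(E° − E)/RT = 2×96500×(1.29 − 1.244)/(8.314×340) = 3.141, so Q = 23.1.
With Q = [Fe²⁺]/[Hg²⁺] and the known concentrations, [Hg²⁺] in the denominator gives [Hg²⁺] = 0.022 M.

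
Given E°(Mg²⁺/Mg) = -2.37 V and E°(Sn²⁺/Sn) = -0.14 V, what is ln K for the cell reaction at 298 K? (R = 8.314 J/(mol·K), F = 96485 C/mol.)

E°_cell = -0.14 − (-2.37) = 2.23 V, with n = 2 electrons transferred.
At equilibrium E = 0, so the Nernst equation gives ln K = nFE°/RT = (2)(96485)(2.23)/((8.314)(298)) = 173.69.

ln K = 173.7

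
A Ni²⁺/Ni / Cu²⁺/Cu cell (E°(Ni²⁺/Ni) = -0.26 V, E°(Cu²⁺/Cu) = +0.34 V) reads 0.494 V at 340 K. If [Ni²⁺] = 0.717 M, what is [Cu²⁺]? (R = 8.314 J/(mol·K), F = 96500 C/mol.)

From the Nernst equation, ln Q = nF(E° − E)/RT = 2×96500×(0.60 − 0.494)/(8.314×340) = 7.237, so Q = 1390.
With Q = [Ni²⁺]/[Cu²⁺] and the known concentrations, [Cu²⁺] in the denominator gives [Cu²⁺] = 5.2 × 10^-4 M.

5.2 × 10^-4 M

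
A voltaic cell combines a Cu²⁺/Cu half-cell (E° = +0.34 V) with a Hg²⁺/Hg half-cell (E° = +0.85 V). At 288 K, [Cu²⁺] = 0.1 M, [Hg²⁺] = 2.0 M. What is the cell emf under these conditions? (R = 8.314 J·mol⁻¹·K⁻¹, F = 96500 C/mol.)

The Hg²⁺/Hg couple has the higher reduction potential and acts as the cathode, so E°_cell = +0.85 − (+0.34) = 0.51 V.
Balancing electrons gives n = 2; the reaction quotient is Q = [Cu²⁺]/[Hg²⁺] = 0.0500.
E = E° − (RT/nF) ln Q = 0.51 − (8.314×288)/(2×96500) × (-2.996) = 0.510 + 0.037 = 0.547 V.

0.547 V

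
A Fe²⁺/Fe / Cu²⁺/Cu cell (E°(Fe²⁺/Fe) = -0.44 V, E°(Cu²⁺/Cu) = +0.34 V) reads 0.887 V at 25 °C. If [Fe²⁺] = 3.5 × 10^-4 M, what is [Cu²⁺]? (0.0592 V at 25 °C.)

1.4 M

From the Nernst equation, log Q = n(E° − E)/0.0592 = 2(0.78 − 0.887)/0.0592 = -3.615, so Q = 2.43 × 10^-4.
With Q = [Fe²⁺]/[Cu²⁺] and the known concentrations, [Cu²⁺] in the denominator gives [Cu²⁺] = 1.4 M.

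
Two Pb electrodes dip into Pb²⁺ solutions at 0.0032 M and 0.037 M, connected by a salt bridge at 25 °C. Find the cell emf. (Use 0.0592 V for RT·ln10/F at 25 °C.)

0.031 V

Both half-cells are Pb²⁺/Pb, so E°_cell = 0. The concentrated side is the cathode; the cell reaction moves Pb²⁺ from high to low concentration with n = 2.
Q = [Pb²⁺]_dilute/[Pb²⁺]_conc = 0.0032/0.037 = 0.0865.
E = 0 − (0.0592/2) log Q = −(0.0592/2)(-1.063) = 0.0315 V.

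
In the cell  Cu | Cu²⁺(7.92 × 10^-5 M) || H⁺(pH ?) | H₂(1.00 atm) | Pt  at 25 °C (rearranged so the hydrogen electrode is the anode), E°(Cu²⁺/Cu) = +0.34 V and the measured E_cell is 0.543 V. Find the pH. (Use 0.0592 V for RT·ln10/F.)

E°_cell = 0.34 V and n = 2.
log Q = n(E° − E)/0.0592 = 2×(0.34 − 0.543)/0.0592 = -6.858.
With Q = [H⁺]^2 / ([Cu²⁺]·P(H₂)), solving for [H⁺] gives log[H⁺] = -5.480, so pH = 5.48.

pH = 5.48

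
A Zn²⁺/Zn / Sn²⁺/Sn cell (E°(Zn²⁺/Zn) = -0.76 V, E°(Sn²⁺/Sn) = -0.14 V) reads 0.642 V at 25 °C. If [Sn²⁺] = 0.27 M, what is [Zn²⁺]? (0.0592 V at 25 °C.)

0.049 M

From the Nernst equation, log Q = n(E° − E)/0.0592 = 2(0.62 − 0.642)/0.0592 = -0.743, so Q = 0.181.
With Q = [Zn²⁺]/[Sn²⁺] and the known concentrations, [Zn²⁺] in the numerator gives [Zn²⁺] = 0.049 M.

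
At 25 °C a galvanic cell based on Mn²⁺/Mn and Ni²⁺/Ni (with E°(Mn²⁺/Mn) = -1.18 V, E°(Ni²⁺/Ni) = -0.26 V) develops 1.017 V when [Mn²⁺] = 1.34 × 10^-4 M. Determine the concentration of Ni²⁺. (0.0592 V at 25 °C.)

From the Nernst equation, log Q = n(E° − E)/0.0592 = 2(0.92 − 1.017)/0.0592 = -3.277, so Q = 5.28 × 10^-4.
With Q = [Mn²⁺]/[Ni²⁺] and the known concentrations, [Ni²⁺] in the denominator gives [Ni²⁺] = 0.25 M.

0.25 M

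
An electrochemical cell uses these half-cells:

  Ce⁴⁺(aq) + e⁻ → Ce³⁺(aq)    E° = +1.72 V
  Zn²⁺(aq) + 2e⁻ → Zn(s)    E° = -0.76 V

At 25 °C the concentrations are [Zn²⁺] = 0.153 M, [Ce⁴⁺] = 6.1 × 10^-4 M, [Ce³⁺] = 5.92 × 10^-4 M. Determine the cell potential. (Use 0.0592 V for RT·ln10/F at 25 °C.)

The Ce⁴⁺/Ce³⁺ couple has the higher reduction potential and acts as the cathode, so E°_cell = +1.72 − (-0.76) = 2.48 V.
Balancing electrons gives n = 2; the reaction quotient is Q = [Zn²⁺]·[Ce³⁺]^2/[Ce⁴⁺]^2 = 0.144.
At 25 °C, E = E° − (0.0592/n) log Q = 2.48 − (0.0592/2)(-0.841) = 2.480 + 0.025 = 2.505 V.

2.50 V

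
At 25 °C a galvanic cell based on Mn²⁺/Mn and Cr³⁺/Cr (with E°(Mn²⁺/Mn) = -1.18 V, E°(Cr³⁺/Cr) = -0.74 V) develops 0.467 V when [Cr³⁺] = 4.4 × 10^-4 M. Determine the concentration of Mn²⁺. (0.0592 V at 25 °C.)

7.1 × 10^-4 M

From the Nernst equation, log Q = n(E° − E)/0.0592 = 6(0.44 − 0.467)/0.0592 = -2.736, so Q = 0.00183.
With Q = [Mn²⁺]^3/[Cr³⁺]^2 and the known concentrations, [Mn²⁺]^3 in the numerator gives [Mn²⁺] = 7.1 × 10^-4 M.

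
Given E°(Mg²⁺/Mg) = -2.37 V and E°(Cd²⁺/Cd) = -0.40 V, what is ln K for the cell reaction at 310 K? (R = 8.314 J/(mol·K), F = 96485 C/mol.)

ln K = 147.5

E°_cell = -0.40 − (-2.37) = 1.97 V, with n = 2 electrons transferred.
At equilibrium E = 0, so the Nernst equation gives ln K = nFE°/RT = (2)(96485)(1.97)/((8.314)(310)) = 147.50.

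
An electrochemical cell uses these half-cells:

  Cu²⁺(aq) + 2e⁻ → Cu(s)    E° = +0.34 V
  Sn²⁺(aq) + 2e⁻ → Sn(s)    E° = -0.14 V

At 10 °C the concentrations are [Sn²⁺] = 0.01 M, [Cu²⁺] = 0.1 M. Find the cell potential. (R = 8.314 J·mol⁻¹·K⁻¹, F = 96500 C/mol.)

0.508 V

The Cu²⁺/Cu couple has the higher reduction potential and acts as the cathode, so E°_cell = +0.34 − (-0.14) = 0.48 V.
Balancing electrons gives n = 2; the reaction quotient is Q = [Sn²⁺]/[Cu²⁺] = 0.100.
E = E° − (RT/nF) ln Q = 0.48 − (8.314×283)/(2×96500) × (-2.303) = 0.480 + 0.028 = 0.508 V.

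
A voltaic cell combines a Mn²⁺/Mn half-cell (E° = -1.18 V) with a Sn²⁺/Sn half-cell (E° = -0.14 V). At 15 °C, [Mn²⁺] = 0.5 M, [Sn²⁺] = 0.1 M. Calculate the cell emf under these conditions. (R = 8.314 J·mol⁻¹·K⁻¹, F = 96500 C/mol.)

The Sn²⁺/Sn couple has the higher reduction potential and acts as the cathode, so E°_cell = -0.14 − (-1.18) = 1.04 V.
Balancing electrons gives n = 2; the reaction quotient is Q = [Mn²⁺]/[Sn²⁺] = 5.00.
E = E° − (RT/nF) ln Q = 1.04 − (8.314×288)/(2×96500) × (1.609) = 1.040 − 0.020 = 1.020 V.

1.02 V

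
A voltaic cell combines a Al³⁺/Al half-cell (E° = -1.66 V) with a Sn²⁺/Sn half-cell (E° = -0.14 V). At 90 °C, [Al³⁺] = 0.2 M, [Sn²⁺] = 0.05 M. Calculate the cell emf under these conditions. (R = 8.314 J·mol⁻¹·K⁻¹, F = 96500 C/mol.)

1.49 V

The Sn²⁺/Sn couple has the higher reduction potential and acts as the cathode, so E°_cell = -0.14 − (-1.66) = 1.52 V.
Balancing electrons gives n = 6; the reaction quotient is Q = [Al³⁺]^2/[Sn²⁺]^3 = 320.
E = E° − (RT/nF) ln Q = 1.52 − (8.314×363)/(6×96500) × (5.768) = 1.520 − 0.030 = 1.490 V.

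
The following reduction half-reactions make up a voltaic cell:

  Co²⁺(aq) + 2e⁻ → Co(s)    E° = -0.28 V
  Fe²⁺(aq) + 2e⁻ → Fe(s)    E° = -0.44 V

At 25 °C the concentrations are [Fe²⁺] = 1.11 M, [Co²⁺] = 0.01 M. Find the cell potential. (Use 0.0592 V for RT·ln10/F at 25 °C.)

0.099 V

The Co²⁺/Co couple has the higher reduction potential and acts as the cathode, so E°_cell = -0.28 − (-0.44) = 0.16 V.
Balancing electrons gives n = 2; the reaction quotient is Q = [Fe²⁺]/[Co²⁺] = 111.
At 25 °C, E = E° − (0.0592/n) log Q = 0.16 − (0.0592/2)(2.045) = 0.160 − 0.061 = 0.099 V.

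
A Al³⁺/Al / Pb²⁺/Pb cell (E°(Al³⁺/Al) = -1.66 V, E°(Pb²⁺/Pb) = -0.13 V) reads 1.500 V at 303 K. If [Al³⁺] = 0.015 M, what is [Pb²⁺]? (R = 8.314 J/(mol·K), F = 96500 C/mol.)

From the Nernst equation, ln Q = nF(E° − E)/RT = 6×96500×(1.53 − 1.500)/(8.314×303) = 6.895, so Q = 988.
With Q = [Al³⁺]^2/[Pb²⁺]^3 and the known concentrations, [Pb²⁺]^3 in the denominator gives [Pb²⁺] = 0.0061 M.

0.0061 M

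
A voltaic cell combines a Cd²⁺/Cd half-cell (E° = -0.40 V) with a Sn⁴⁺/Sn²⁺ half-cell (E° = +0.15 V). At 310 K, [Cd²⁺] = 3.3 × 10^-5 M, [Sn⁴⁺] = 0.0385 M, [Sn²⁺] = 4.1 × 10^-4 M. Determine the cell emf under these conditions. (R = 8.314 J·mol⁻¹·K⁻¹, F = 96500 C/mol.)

0.748 V

The Sn⁴⁺/Sn²⁺ couple has the higher reduction potential and acts as the cathode, so E°_cell = +0.15 − (-0.40) = 0.55 V.
Balancing electrons gives n = 2; the reaction quotient is Q = [Cd²⁺]·[Sn²⁺]/[Sn⁴⁺] = 3.51 × 10^-7.
E = E° − (RT/nF) ln Q = 0.55 − (8.314×310)/(2×96500) × (-14.861) = 0.550 + 0.198 = 0.748 V.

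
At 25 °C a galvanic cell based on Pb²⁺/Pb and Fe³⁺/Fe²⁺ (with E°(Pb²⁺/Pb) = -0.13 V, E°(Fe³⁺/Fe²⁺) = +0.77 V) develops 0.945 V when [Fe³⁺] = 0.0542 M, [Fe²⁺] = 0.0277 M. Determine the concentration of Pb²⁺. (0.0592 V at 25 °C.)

0.12 M

From the Nernst equation, log Q = n(E° − E)/0.0592 = 2(0.90 − 0.945)/0.0592 = -1.520, so Q = 0.0302.
With Q = [Pb²⁺]·[Fe²⁺]^2/[Fe³⁺]^2 and the known concentrations, [Pb²⁺] in the numerator gives [Pb²⁺] = 0.12 M.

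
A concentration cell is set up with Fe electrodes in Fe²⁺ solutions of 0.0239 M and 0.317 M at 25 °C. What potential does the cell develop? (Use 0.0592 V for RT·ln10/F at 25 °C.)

0.033 V

Both half-cells are Fe²⁺/Fe, so E°_cell = 0. The concentrated side is the cathode; the cell reaction moves Fe²⁺ from high to low concentration with n = 2.
Q = [Fe²⁺]_dilute/[Fe²⁺]_conc = 0.0239/0.317 = 0.0754.
E = 0 − (0.0592/2) log Q = −(0.0592/2)(-1.123) = 0.0332 V.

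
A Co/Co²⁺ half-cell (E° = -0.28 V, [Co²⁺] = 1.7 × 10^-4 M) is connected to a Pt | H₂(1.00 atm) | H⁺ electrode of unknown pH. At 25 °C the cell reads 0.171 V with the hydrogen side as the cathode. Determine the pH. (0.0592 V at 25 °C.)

pH = 3.73

E°_cell = 0.28 V and n = 2.
log Q = n(E° − E)/0.0592 = 2×(0.28 − 0.171)/0.0592 = 3.682.
With Q = [Co²⁺]·P(H₂) / [H⁺]^2, solving for [H⁺] gives log[H⁺] = -3.726, so pH = 3.73.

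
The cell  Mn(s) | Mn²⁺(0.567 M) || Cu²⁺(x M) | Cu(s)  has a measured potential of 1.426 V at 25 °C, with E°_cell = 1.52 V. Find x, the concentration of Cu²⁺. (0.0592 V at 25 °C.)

From the Nernst equation, log Q = n(E° − E)/0.0592 = 2(1.52 − 1.426)/0.0592 = 3.176, so Q = 1500.
With Q = [Mn²⁺]/[Cu²⁺] and the known concentrations, [Cu²⁺] in the denominator gives [Cu²⁺] = 3.8 × 10^-4 M.

3.8 × 10^-4 M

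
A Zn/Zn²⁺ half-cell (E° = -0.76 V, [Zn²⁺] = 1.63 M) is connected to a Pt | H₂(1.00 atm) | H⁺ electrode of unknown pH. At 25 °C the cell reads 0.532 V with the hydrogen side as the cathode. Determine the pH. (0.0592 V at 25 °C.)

pH = 3.75

E°_cell = 0.76 V and n = 2.
log Q = n(E° − E)/0.0592 = 2×(0.76 − 0.532)/0.0592 = 7.703.
With Q = [Zn²⁺]·P(H₂) / [H⁺]^2, solving for [H⁺] gives log[H⁺] = -3.745, so pH = 3.75.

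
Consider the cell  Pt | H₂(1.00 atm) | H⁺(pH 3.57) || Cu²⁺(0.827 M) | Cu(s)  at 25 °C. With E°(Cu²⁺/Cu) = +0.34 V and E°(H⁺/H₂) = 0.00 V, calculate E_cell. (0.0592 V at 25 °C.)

0.55 V

The Cu²⁺/Cu couple is the cathode, so E°_cell = 0.34 V; n = 2.
[H⁺] = 10^(−3.57) = 2.7 × 10^-4 M, and Q = [H⁺]^2 / ([Cu²⁺]·P(H₂)) = 8.76 × 10^-8.
E = E° − (0.0592/2) log Q = 0.34 − (0.0592/2)(-7.058) = 0.549 V.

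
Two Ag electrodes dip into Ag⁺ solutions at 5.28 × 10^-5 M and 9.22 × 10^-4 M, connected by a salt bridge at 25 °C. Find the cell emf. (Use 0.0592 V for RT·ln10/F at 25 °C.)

0.074 V

Both half-cells are Ag⁺/Ag, so E°_cell = 0. The concentrated side is the cathode; the cell reaction moves Ag⁺ from high to low concentration with n = 1.
Q = [Ag⁺]_dilute/[Ag⁺]_conc = 5.28 × 10^-5/9.22 × 10^-4 = 0.0573.
E = 0 − (0.0592/1) log Q = −(0.0592/1)(-1.242) = 0.0735 V.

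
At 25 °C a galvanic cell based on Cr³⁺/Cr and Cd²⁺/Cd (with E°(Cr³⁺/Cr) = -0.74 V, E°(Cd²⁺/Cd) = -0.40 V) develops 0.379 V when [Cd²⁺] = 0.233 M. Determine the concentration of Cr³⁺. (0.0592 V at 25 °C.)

0.0012 M

From the Nernst equation, log Q = n(E° − E)/0.0592 = 6(0.34 − 0.379)/0.0592 = -3.953, so Q = 1.12 × 10^-4.
With Q = [Cr³⁺]^2/[Cd²⁺]^3 and the known concentrations, [Cr³⁺]^2 in the numerator gives [Cr³⁺] = 0.0012 M.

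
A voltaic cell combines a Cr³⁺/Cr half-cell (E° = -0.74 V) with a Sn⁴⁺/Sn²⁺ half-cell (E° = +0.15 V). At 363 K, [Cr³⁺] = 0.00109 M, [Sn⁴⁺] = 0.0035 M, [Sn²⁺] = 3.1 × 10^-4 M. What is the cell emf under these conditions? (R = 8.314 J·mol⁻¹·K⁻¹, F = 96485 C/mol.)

The Sn⁴⁺/Sn²⁺ couple has the higher reduction potential and acts as the cathode, so E°_cell = +0.15 − (-0.74) = 0.89 V.
Balancing electrons gives n = 6; the reaction quotient is Q = [Cr³⁺]^2·[Sn²⁺]^3/[Sn⁴⁺]^3 = 8.26 × 10^-10.
E = E° − (RT/nF) ln Q = 0.89 − (8.314×363)/(6×96485) × (-20.915) = 0.890 + 0.109 = 0.999 V.

0.999 V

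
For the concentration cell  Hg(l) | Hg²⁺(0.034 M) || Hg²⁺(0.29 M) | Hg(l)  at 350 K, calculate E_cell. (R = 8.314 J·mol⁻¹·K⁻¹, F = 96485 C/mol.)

0.032 V

Both half-cells are Hg²⁺/Hg, so E°_cell = 0. The concentrated side is the cathode; the cell reaction moves Hg²⁺ from high to low concentration with n = 2.
Q = [Hg²⁺]_dilute/[Hg²⁺]_conc = 0.034/0.29 = 0.117.
E = 0 − (RT/nF) ln Q = −((8.314×350)/(2×96485))(-2.144) = 0.0323 V.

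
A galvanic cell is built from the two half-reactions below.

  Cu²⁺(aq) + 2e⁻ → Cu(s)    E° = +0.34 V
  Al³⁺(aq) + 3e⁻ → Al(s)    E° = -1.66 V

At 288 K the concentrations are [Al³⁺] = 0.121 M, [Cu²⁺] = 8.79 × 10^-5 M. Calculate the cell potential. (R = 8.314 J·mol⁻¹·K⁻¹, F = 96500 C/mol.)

1.90 V

The Cu²⁺/Cu couple has the higher reduction potential and acts as the cathode, so E°_cell = +0.34 − (-1.66) = 2.00 V.
Balancing electrons gives n = 6; the reaction quotient is Q = [Al³⁺]^2/[Cu²⁺]^3 = 2.16 × 10^10.
E = E° − (RT/nF) ln Q = 2.00 − (8.314×288)/(6×96500) × (23.794) = 2.000 − 0.098 = 1.902 V.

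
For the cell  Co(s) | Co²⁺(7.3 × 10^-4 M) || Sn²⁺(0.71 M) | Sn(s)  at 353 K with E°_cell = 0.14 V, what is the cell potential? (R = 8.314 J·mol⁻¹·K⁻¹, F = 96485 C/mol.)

0.245 V

Balancing electrons gives n = 2; the reaction quotient is Q = [Co²⁺]/[Sn²⁺] = 0.00103.
E = E° − (RT/nF) ln Q = 0.14 − (8.314×353)/(2×96485) × (-6.880) = 0.140 + 0.105 = 0.245 V.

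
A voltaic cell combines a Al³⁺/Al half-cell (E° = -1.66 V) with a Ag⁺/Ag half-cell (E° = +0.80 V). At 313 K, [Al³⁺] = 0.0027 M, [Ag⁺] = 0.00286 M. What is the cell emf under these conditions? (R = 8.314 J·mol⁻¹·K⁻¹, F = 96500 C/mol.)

The Ag⁺/Ag couple has the higher reduction potential and acts as the cathode, so E°_cell = +0.80 − (-1.66) = 2.46 V.
Balancing electrons gives n = 3; the reaction quotient is Q = [Al³⁺]/[Ag⁺]^3 = 1.15 × 10^5.
E = E° − (RT/nF) ln Q = 2.46 − (8.314×313)/(3×96500) × (11.656) = 2.460 − 0.105 = 2.355 V.

2.36 V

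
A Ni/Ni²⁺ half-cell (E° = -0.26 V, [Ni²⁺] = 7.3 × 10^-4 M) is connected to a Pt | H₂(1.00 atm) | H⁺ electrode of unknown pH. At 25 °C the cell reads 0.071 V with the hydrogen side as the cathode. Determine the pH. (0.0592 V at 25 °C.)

E°_cell = 0.26 V and n = 2.
log Q = n(E° − E)/0.0592 = 2×(0.26 − 0.071)/0.0592 = 6.385.
With Q = [Ni²⁺]·P(H₂) / [H⁺]^2, solving for [H⁺] gives log[H⁺] = -4.761, so pH = 4.76.

pH = 4.76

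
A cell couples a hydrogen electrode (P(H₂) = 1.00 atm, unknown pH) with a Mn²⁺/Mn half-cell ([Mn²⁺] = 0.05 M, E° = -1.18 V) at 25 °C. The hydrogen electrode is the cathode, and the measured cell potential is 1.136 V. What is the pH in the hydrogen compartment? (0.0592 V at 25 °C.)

pH = 1.39

E°_cell = 1.18 V and n = 2.
log Q = n(E° − E)/0.0592 = 2×(1.18 − 1.136)/0.0592 = 1.486.
With Q = [Mn²⁺]·P(H₂) / [H⁺]^2, solving for [H⁺] gives log[H⁺] = -1.394, so pH = 1.39.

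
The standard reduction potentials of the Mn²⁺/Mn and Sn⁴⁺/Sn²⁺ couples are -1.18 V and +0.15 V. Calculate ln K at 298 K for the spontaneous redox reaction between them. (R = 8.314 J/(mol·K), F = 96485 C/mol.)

E°_cell = +0.15 − (-1.18) = 1.33 V, with n = 2 electrons transferred.
At equilibrium E = 0, so the Nernst equation gives ln K = nFE°/RT = (2)(96485)(1.33)/((8.314)(298)) = 103.59.

ln K = 103.6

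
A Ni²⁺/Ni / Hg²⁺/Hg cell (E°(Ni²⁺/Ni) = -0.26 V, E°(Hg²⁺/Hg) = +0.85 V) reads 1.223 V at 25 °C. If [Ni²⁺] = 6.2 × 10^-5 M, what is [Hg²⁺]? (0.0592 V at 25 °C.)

From the Nernst equation, log Q = n(E° − E)/0.0592 = 2(1.11 − 1.223)/0.0592 = -3.818, so Q = 1.52 × 10^-4.
With Q = [Ni²⁺]/[Hg²⁺] and the known concentrations, [Hg²⁺] in the denominator gives [Hg²⁺] = 0.41 M.

0.41 M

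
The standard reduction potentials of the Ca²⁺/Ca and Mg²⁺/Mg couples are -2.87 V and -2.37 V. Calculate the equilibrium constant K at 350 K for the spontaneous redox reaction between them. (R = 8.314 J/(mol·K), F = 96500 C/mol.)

2.5 × 10^14

E°_cell = -2.37 − (-2.87) = 0.50 V, with n = 2 electrons transferred.
At equilibrium E = 0, so the Nernst equation gives ln K = nFE°/RT = (2)(96500)(0.50)/((8.314)(350)) = 33.16.
K = e^33.16 = 2.5 × 10^14.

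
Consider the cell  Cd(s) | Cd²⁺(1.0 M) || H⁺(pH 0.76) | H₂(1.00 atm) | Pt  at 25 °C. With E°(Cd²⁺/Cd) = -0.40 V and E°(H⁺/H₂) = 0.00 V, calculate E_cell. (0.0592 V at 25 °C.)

The hydrogen couple is the cathode, so E°_cell = 0.40 V; n = 2.
[H⁺] = 10^(−0.76) = 0.17 M, and Q = [Cd²⁺]·P(H₂) / [H⁺]^2 = 33.1.
E = E° − (0.0592/2) log Q = 0.40 − (0.0592/2)(1.520) = 0.355 V.

0.36 V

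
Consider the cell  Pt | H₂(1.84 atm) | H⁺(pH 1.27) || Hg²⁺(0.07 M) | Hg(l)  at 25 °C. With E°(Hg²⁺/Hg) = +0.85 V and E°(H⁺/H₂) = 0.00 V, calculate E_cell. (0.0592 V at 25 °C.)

The Hg²⁺/Hg couple is the cathode, so E°_cell = 0.85 V; n = 2.
[H⁺] = 10^(−1.27) = 0.054 M, and Q = [H⁺]^2 / ([Hg²⁺]·P(H₂)) = 0.0224.
E = E° − (0.0592/2) log Q = 0.85 − (0.0592/2)(-1.650) = 0.899 V.

0.90 V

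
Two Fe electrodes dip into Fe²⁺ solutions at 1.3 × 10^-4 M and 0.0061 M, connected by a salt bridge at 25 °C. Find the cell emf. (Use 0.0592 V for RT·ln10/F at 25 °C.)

0.049 V

Both half-cells are Fe²⁺/Fe, so E°_cell = 0. The concentrated side is the cathode; the cell reaction moves Fe²⁺ from high to low concentration with n = 2.
Q = [Fe²⁺]_dilute/[Fe²⁺]_conc = 1.3 × 10^-4/0.0061 = 0.0213.
E = 0 − (0.0592/2) log Q = −(0.0592/2)(-1.671) = 0.0495 V.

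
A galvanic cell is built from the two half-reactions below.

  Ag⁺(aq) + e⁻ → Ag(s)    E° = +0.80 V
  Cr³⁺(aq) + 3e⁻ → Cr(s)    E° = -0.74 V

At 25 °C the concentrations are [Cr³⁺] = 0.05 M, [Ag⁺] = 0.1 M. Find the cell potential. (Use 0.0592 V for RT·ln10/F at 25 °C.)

1.51 V

The Ag⁺/Ag couple has the higher reduction potential and acts as the cathode, so E°_cell = +0.80 − (-0.74) = 1.54 V.
Balancing electrons gives n = 3; the reaction quotient is Q = [Cr³⁺]/[Ag⁺]^3 = 50.0.
At 25 °C, E = E° − (0.0592/n) log Q = 1.54 − (0.0592/3)(1.699) = 1.540 − 0.034 = 1.506 V.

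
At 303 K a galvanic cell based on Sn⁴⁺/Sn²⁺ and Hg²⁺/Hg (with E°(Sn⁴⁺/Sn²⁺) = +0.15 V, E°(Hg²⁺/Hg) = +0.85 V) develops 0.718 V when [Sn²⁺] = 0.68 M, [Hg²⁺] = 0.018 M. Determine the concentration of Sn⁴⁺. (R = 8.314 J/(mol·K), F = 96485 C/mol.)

From the Nernst equation, ln Q = nF(E° − E)/RT = 2×96485×(0.70 − 0.718)/(8.314×303) = -1.379, so Q = 0.252.
With Q = [Sn⁴⁺]/([Sn²⁺]·[Hg²⁺]) and the known concentrations, [Sn⁴⁺] in the numerator gives [Sn⁴⁺] = 0.0031 M.

0.0031 M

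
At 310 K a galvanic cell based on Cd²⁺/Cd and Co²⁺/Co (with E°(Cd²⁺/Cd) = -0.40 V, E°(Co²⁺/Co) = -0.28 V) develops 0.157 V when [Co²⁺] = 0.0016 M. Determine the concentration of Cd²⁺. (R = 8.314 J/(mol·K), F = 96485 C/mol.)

1 × 10^-4 M

From the Nernst equation, ln Q = nF(E° − E)/RT = 2×96485×(0.12 − 0.157)/(8.314×310) = -2.770, so Q = 0.0626.
With Q = [Cd²⁺]/[Co²⁺] and the known concentrations, [Cd²⁺] in the numerator gives [Cd²⁺] = 1 × 10^-4 M.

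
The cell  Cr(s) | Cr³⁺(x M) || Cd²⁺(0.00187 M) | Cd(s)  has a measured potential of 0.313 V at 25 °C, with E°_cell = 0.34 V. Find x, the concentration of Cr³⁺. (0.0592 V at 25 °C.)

0.0019 M

From the Nernst equation, log Q = n(E° − E)/0.0592 = 6(0.34 − 0.313)/0.0592 = 2.736, so Q = 545.
With Q = [Cr³⁺]^2/[Cd²⁺]^3 and the known concentrations, [Cr³⁺]^2 in the numerator gives [Cr³⁺] = 0.0019 M.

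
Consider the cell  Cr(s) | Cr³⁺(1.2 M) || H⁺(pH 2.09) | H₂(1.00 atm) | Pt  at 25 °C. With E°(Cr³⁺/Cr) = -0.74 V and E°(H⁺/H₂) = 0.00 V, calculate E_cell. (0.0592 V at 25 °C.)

The hydrogen couple is the cathode, so E°_cell = 0.74 V; n = 6.
[H⁺] = 10^(−2.09) = 0.0081 M, and Q = [Cr³⁺]^2·P(H₂)^3 / [H⁺]^6 = 4.99 × 10^12.
E = E° − (0.0592/6) log Q = 0.74 − (0.0592/6)(12.698) = 0.615 V.

0.61 V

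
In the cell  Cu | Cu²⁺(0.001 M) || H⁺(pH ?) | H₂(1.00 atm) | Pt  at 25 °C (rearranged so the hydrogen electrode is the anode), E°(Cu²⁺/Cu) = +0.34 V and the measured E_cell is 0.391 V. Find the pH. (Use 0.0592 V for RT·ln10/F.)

pH = 2.36

E°_cell = 0.34 V and n = 2.
log Q = n(E° − E)/0.0592 = 2×(0.34 − 0.391)/0.0592 = -1.723.
With Q = [H⁺]^2 / ([Cu²⁺]·P(H₂)), solving for [H⁺] gives log[H⁺] = -2.361, so pH = 2.36.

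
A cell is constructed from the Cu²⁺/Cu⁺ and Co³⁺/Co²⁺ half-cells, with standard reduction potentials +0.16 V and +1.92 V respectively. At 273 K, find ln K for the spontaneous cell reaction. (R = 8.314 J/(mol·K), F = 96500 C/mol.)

ln K = 74.8

E°_cell = +1.92 − (+0.16) = 1.76 V, with n = 1 electron transferred.
At equilibrium E = 0, so the Nernst equation gives ln K = nFE°/RT = (1)(96500)(1.76)/((8.314)(273)) = 74.83.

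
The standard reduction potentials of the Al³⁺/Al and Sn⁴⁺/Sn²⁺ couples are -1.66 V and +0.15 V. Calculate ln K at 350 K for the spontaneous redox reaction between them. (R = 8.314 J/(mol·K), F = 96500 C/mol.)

E°_cell = +0.15 − (-1.66) = 1.81 V, with n = 6 electrons transferred.
At equilibrium E = 0, so the Nernst equation gives ln K = nFE°/RT = (6)(96500)(1.81)/((8.314)(350)) = 360.15.

ln K = 360.1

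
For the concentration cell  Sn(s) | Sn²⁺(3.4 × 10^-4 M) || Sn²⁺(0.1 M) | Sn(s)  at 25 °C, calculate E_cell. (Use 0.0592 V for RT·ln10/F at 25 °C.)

Both half-cells are Sn²⁺/Sn, so E°_cell = 0. The concentrated side is the cathode; the cell reaction moves Sn²⁺ from high to low concentration with n = 2.
Q = [Sn²⁺]_dilute/[Sn²⁺]_conc = 3.4 × 10^-4/0.1 = 0.00340.
E = 0 − (0.0592/2) log Q = −(0.0592/2)(-2.469) = 0.0731 V.

0.073 V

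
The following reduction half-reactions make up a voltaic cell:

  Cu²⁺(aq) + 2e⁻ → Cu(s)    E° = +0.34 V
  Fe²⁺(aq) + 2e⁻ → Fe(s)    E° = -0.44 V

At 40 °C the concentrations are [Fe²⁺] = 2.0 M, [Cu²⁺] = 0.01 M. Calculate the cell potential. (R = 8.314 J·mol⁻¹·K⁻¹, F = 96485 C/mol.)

0.709 V

The Cu²⁺/Cu couple has the higher reduction potential and acts as the cathode, so E°_cell = +0.34 − (-0.44) = 0.78 V.
Balancing electrons gives n = 2; the reaction quotient is Q = [Fe²⁺]/[Cu²⁺] = 200.
E = E° − (RT/nF) ln Q = 0.78 − (8.314×313)/(2×96485) × (5.298) = 0.780 − 0.071 = 0.709 V.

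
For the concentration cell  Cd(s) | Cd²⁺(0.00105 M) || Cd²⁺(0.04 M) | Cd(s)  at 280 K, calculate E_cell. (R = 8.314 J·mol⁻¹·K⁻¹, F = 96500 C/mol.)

Both half-cells are Cd²⁺/Cd, so E°_cell = 0. The concentrated side is the cathode; the cell reaction moves Cd²⁺ from high to low concentration with n = 2.
Q = [Cd²⁺]_dilute/[Cd²⁺]_conc = 0.00105/0.04 = 0.0262.
E = 0 − (RT/nF) ln Q = −((8.314×280)/(2×96500))(-3.640) = 0.0439 V.

0.044 V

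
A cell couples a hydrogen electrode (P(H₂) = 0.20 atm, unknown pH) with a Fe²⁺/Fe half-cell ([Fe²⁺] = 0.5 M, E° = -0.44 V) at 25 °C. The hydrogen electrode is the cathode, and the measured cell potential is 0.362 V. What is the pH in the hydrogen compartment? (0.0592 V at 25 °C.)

pH = 1.82

E°_cell = 0.44 V and n = 2.
log Q = n(E° − E)/0.0592 = 2×(0.44 − 0.362)/0.0592 = 2.635.
With Q = [Fe²⁺]·P(H₂) / [H⁺]^2, solving for [H⁺] gives log[H⁺] = -1.818, so pH = 1.82.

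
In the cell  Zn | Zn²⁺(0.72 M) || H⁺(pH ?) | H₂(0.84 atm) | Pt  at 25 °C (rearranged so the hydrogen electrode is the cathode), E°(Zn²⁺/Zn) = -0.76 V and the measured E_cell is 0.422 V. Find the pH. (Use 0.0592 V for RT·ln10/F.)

E°_cell = 0.76 V and n = 2.
log Q = n(E° − E)/0.0592 = 2×(0.76 − 0.422)/0.0592 = 11.419.
With Q = [Zn²⁺]·P(H₂) / [H⁺]^2, solving for [H⁺] gives log[H⁺] = -5.819, so pH = 5.82.

pH = 5.82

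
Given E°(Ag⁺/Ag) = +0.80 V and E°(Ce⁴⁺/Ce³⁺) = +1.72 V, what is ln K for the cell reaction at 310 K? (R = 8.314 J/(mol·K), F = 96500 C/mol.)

ln K = 34.4

E°_cell = +1.72 − (+0.80) = 0.92 V, with n = 1 electron transferred.
At equilibrium E = 0, so the Nernst equation gives ln K = nFE°/RT = (1)(96500)(0.92)/((8.314)(310)) = 34.45.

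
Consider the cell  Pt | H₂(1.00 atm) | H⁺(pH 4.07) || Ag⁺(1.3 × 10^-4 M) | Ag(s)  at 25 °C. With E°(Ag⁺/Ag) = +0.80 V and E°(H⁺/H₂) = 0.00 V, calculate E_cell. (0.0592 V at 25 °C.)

0.81 V

The Ag⁺/Ag couple is the cathode, so E°_cell = 0.80 V; n = 2.
[H⁺] = 10^(−4.07) = 8.5 × 10^-5 M, and Q = [H⁺]^2 / ([Ag⁺]^2·P(H₂)) = 0.429.
E = E° − (0.0592/2) log Q = 0.80 − (0.0592/2)(-0.368) = 0.811 V.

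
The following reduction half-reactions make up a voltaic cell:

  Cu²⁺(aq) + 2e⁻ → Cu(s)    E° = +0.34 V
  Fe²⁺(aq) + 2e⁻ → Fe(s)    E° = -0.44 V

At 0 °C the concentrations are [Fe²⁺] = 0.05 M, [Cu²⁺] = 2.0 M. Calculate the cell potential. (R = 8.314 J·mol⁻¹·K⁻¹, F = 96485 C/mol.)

0.823 V

The Cu²⁺/Cu couple has the higher reduction potential and acts as the cathode, so E°_cell = +0.34 − (-0.44) = 0.78 V.
Balancing electrons gives n = 2; the reaction quotient is Q = [Fe²⁺]/[Cu²⁺] = 0.0250.
E = E° − (RT/nF) ln Q = 0.78 − (8.314×273)/(2×96485) × (-3.689) = 0.780 + 0.043 = 0.823 V.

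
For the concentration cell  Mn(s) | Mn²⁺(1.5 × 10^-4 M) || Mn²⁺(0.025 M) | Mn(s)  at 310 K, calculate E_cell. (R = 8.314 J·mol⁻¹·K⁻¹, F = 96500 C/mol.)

0.068 V

Both half-cells are Mn²⁺/Mn, so E°_cell = 0. The concentrated side is the cathode; the cell reaction moves Mn²⁺ from high to low concentration with n = 2.
Q = [Mn²⁺]_dilute/[Mn²⁺]_conc = 1.5 × 10^-4/0.025 = 0.00600.
E = 0 − (RT/nF) ln Q = −((8.314×310)/(2×96500))(-5.116) = 0.0683 V.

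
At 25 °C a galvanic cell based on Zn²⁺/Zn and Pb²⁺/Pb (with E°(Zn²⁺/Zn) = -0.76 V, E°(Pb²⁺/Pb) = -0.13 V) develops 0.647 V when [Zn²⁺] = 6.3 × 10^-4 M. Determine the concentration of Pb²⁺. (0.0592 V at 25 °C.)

From the Nernst equation, log Q = n(E° − E)/0.0592 = 2(0.63 − 0.647)/0.0592 = -0.574, so Q = 0.266.
With Q = [Zn²⁺]/[Pb²⁺] and the known concentrations, [Pb²⁺] in the denominator gives [Pb²⁺] = 0.0024 M.

0.0024 M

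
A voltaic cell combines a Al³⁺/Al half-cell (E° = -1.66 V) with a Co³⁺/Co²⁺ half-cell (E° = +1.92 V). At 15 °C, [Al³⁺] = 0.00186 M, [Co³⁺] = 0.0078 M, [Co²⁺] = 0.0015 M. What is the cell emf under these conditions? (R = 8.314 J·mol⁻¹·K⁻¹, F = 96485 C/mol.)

3.67 V

The Co³⁺/Co²⁺ couple has the higher reduction potential and acts as the cathode, so E°_cell = +1.92 − (-1.66) = 3.58 V.
Balancing electrons gives n = 3; the reaction quotient is Q = [Al³⁺]·[Co²⁺]^3/[Co³⁺]^3 = 1.32 × 10^-5.
E = E° − (RT/nF) ln Q = 3.58 − (8.314×288)/(3×96485) × (-11.233) = 3.580 + 0.093 = 3.673 V.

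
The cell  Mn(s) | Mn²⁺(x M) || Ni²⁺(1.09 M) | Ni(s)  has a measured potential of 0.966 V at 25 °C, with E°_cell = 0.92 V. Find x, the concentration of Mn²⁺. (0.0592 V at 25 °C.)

0.03 M

From the Nernst equation, log Q = n(E° − E)/0.0592 = 2(0.92 − 0.966)/0.0592 = -1.554, so Q = 0.0279.
With Q = [Mn²⁺]/[Ni²⁺] and the known concentrations, [Mn²⁺] in the numerator gives [Mn²⁺] = 0.03 M.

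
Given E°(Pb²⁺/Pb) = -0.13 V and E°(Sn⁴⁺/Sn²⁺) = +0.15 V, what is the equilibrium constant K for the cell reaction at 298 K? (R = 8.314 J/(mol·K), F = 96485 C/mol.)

E°_cell = +0.15 − (-0.13) = 0.28 V, with n = 2 electrons transferred.
At equilibrium E = 0, so the Nernst equation gives ln K = nFE°/RT = (2)(96485)(0.28)/((8.314)(298)) = 21.81.
K = e^21.81 = 3 × 10^9.

3 × 10^9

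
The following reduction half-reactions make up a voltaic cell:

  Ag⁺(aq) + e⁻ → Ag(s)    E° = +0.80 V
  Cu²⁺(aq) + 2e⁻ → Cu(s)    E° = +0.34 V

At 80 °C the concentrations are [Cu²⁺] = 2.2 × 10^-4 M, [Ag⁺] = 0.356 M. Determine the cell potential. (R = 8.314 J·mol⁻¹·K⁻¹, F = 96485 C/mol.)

0.557 V

The Ag⁺/Ag couple has the higher reduction potential and acts as the cathode, so E°_cell = +0.80 − (+0.34) = 0.46 V.
Balancing electrons gives n = 2; the reaction quotient is Q = [Cu²⁺]/[Ag⁺]^2 = 0.00174.
E = E° − (RT/nF) ln Q = 0.46 − (8.314×353)/(2×96485) × (-6.356) = 0.460 + 0.097 = 0.557 V.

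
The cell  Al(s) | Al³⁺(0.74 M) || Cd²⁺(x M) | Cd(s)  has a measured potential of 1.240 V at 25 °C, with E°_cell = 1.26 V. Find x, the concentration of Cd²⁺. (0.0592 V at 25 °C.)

From the Nernst equation, log Q = n(E° − E)/0.0592 = 6(1.26 − 1.240)/0.0592 = 2.027, so Q = 106.
With Q = [Al³⁺]^2/[Cd²⁺]^3 and the known concentrations, [Cd²⁺]^3 in the denominator gives [Cd²⁺] = 0.17 M.

0.17 M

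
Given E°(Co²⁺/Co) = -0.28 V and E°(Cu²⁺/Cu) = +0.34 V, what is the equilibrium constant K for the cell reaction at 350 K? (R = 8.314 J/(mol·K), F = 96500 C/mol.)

7.2 × 10^17

E°_cell = +0.34 − (-0.28) = 0.62 V, with n = 2 electrons transferred.
At equilibrium E = 0, so the Nernst equation gives ln K = nFE°/RT = (2)(96500)(0.62)/((8.314)(350)) = 41.12.
K = e^41.12 = 7.2 × 10^17.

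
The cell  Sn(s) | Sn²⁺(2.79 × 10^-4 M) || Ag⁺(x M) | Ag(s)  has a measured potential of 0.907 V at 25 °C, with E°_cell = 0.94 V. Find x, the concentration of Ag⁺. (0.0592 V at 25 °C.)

0.0046 M

From the Nernst equation, log Q = n(E° − E)/0.0592 = 2(0.94 − 0.907)/0.0592 = 1.115, so Q = 13.0.
With Q = [Sn²⁺]/[Ag⁺]^2 and the known concentrations, [Ag⁺]^2 in the denominator gives [Ag⁺] = 0.0046 M.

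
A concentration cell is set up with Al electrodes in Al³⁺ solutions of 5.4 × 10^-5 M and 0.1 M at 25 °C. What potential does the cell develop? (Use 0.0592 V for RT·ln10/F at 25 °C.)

0.064 V

Both half-cells are Al³⁺/Al, so E°_cell = 0. The concentrated side is the cathode; the cell reaction moves Al³⁺ from high to low concentration with n = 3.
Q = [Al³⁺]_dilute/[Al³⁺]_conc = 5.4 × 10^-5/0.1 = 5.4 × 10^-4.
E = 0 − (0.0592/3) log Q = −(0.0592/3)(-3.268) = 0.0645 V.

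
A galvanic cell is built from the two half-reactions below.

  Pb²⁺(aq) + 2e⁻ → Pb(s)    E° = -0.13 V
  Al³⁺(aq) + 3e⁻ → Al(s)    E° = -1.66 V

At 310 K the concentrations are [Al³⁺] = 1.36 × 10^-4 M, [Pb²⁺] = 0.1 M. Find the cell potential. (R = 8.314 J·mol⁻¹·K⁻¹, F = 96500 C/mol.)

1.58 V

The Pb²⁺/Pb couple has the higher reduction potential and acts as the cathode, so E°_cell = -0.13 − (-1.66) = 1.53 V.
Balancing electrons gives n = 6; the reaction quotient is Q = [Al³⁺]^2/[Pb²⁺]^3 = 1.85 × 10^-5.
E = E° − (RT/nF) ln Q = 1.53 − (8.314×310)/(6×96500) × (-10.898) = 1.530 + 0.049 = 1.579 V.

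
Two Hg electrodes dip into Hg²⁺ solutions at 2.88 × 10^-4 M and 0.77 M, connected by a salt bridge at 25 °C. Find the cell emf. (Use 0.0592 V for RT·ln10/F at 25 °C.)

0.10 V

Both half-cells are Hg²⁺/Hg, so E°_cell = 0. The concentrated side is the cathode; the cell reaction moves Hg²⁺ from high to low concentration with n = 2.
Q = [Hg²⁺]_dilute/[Hg²⁺]_conc = 2.88 × 10^-4/0.77 = 3.74 × 10^-4.
E = 0 − (0.0592/2) log Q = −(0.0592/2)(-3.427) = 0.1014 V.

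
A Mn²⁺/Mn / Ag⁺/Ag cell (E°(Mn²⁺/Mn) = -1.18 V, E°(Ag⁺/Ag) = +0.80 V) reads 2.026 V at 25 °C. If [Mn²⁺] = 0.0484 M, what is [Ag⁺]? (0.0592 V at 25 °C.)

From the Nernst equation, log Q = n(E° − E)/0.0592 = 2(1.98 − 2.026)/0.0592 = -1.554, so Q = 0.0279.
With Q = [Mn²⁺]/[Ag⁺]^2 and the known concentrations, [Ag⁺]^2 in the denominator gives [Ag⁺] = 1.3 M.

1.3 M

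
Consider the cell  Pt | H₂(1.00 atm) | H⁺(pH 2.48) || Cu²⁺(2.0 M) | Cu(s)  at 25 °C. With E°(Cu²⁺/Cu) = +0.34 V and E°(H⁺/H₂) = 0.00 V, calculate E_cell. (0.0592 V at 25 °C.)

0.50 V

The Cu²⁺/Cu couple is the cathode, so E°_cell = 0.34 V; n = 2.
[H⁺] = 10^(−2.48) = 0.0033 M, and Q = [H⁺]^2 / ([Cu²⁺]·P(H₂)) = 5.48 × 10^-6.
E = E° − (0.0592/2) log Q = 0.34 − (0.0592/2)(-5.261) = 0.496 V.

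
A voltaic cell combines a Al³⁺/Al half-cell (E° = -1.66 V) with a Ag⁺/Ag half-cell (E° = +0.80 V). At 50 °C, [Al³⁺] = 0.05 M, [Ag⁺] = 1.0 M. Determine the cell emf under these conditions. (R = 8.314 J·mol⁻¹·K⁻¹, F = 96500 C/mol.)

2.49 V

The Ag⁺/Ag couple has the higher reduction potential and acts as the cathode, so E°_cell = +0.80 − (-1.66) = 2.46 V.
Balancing electrons gives n = 3; the reaction quotient is Q = [Al³⁺]/[Ag⁺]^3 = 0.0500.
E = E° − (RT/nF) ln Q = 2.46 − (8.314×323)/(3×96500) × (-2.996) = 2.460 + 0.028 = 2.488 V.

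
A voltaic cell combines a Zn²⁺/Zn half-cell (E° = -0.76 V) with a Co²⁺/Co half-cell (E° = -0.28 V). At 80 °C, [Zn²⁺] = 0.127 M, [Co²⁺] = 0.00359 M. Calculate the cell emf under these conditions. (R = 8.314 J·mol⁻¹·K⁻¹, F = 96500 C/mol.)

The Co²⁺/Co couple has the higher reduction potential and acts as the cathode, so E°_cell = -0.28 − (-0.76) = 0.48 V.
Balancing electrons gives n = 2; the reaction quotient is Q = [Zn²⁺]/[Co²⁺] = 35.4.
E = E° − (RT/nF) ln Q = 0.48 − (8.314×353)/(2×96500) × (3.566) = 0.480 − 0.054 = 0.426 V.

0.426 V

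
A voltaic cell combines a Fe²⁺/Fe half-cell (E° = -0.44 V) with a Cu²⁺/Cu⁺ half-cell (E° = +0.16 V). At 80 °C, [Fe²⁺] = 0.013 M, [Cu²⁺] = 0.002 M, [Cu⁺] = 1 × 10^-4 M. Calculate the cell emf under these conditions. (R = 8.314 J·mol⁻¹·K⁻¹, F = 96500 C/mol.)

The Cu²⁺/Cu⁺ couple has the higher reduction potential and acts as the cathode, so E°_cell = +0.16 − (-0.44) = 0.60 V.
Balancing electrons gives n = 2; the reaction quotient is Q = [Fe²⁺]·[Cu⁺]^2/[Cu²⁺]^2 = 3.25 × 10^-5.
E = E° − (RT/nF) ln Q = 0.60 − (8.314×353)/(2×96500) × (-10.334) = 0.600 + 0.157 = 0.757 V.

0.757 V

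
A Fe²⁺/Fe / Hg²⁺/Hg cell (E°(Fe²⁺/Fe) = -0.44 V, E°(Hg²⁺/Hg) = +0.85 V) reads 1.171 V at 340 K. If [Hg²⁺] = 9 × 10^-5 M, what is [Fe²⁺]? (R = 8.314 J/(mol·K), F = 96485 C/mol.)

From the Nernst equation, ln Q = nF(E° − E)/RT = 2×96485×(1.29 − 1.171)/(8.314×340) = 8.124, so Q = 3370.
With Q = [Fe²⁺]/[Hg²⁺] and the known concentrations, [Fe²⁺] in the numerator gives [Fe²⁺] = 0.3 M.

0.3 M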